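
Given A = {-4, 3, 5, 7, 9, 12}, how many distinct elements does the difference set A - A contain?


A - A = {a - a' : a, a' ∈ A}; |A| = 6.
Bounds: 2|A|-1 ≤ |A - A| ≤ |A|² - |A| + 1, i.e. 11 ≤ |A - A| ≤ 31.
Note: 0 ∈ A - A always (from a - a). The set is symmetric: if d ∈ A - A then -d ∈ A - A.
Enumerate nonzero differences d = a - a' with a > a' (then include -d):
Positive differences: {2, 3, 4, 5, 6, 7, 9, 11, 13, 16}
Full difference set: {0} ∪ (positive diffs) ∪ (negative diffs).
|A - A| = 1 + 2·10 = 21 (matches direct enumeration: 21).

|A - A| = 21


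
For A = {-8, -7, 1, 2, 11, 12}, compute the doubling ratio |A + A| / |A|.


|A| = 6.
Compute A + A by enumerating all 36 pairs.
A + A = {-16, -15, -14, -7, -6, -5, 2, 3, 4, 5, 12, 13, 14, 22, 23, 24}, so |A + A| = 16.
K = |A + A| / |A| = 16/6 = 8/3 ≈ 2.6667.
Reference: AP of size 6 gives K = 11/6 ≈ 1.8333; a fully generic set of size 6 gives K ≈ 3.5000.

|A| = 6, |A + A| = 16, K = 16/6 = 8/3.


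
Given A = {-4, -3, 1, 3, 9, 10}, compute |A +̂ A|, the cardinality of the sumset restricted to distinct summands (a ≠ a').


Restricted sumset: A +̂ A = {a + a' : a ∈ A, a' ∈ A, a ≠ a'}.
Equivalently, take A + A and drop any sum 2a that is achievable ONLY as a + a for a ∈ A (i.e. sums representable only with equal summands).
Enumerate pairs (a, a') with a < a' (symmetric, so each unordered pair gives one sum; this covers all a ≠ a'):
  -4 + -3 = -7
  -4 + 1 = -3
  -4 + 3 = -1
  -4 + 9 = 5
  -4 + 10 = 6
  -3 + 1 = -2
  -3 + 3 = 0
  -3 + 9 = 6
  -3 + 10 = 7
  1 + 3 = 4
  1 + 9 = 10
  1 + 10 = 11
  3 + 9 = 12
  3 + 10 = 13
  9 + 10 = 19
Collected distinct sums: {-7, -3, -2, -1, 0, 4, 5, 6, 7, 10, 11, 12, 13, 19}
|A +̂ A| = 14
(Reference bound: |A +̂ A| ≥ 2|A| - 3 for |A| ≥ 2, with |A| = 6 giving ≥ 9.)

|A +̂ A| = 14


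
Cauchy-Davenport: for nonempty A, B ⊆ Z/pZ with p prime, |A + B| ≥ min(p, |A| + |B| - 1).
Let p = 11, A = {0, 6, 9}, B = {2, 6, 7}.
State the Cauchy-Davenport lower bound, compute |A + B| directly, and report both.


Cauchy-Davenport: |A + B| ≥ min(p, |A| + |B| - 1) for A, B nonempty in Z/pZ.
|A| = 3, |B| = 3, p = 11.
CD lower bound = min(11, 3 + 3 - 1) = min(11, 5) = 5.
Compute A + B mod 11 directly:
a = 0: 0+2=2, 0+6=6, 0+7=7
a = 6: 6+2=8, 6+6=1, 6+7=2
a = 9: 9+2=0, 9+6=4, 9+7=5
A + B = {0, 1, 2, 4, 5, 6, 7, 8}, so |A + B| = 8.
Verify: 8 ≥ 5? Yes ✓.

CD lower bound = 5, actual |A + B| = 8.


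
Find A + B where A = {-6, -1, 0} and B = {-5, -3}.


A + B = {a + b : a ∈ A, b ∈ B}.
Enumerate all |A|·|B| = 3·2 = 6 pairs (a, b) and collect distinct sums.
a = -6: -6+-5=-11, -6+-3=-9
a = -1: -1+-5=-6, -1+-3=-4
a = 0: 0+-5=-5, 0+-3=-3
Collecting distinct sums: A + B = {-11, -9, -6, -5, -4, -3}
|A + B| = 6

A + B = {-11, -9, -6, -5, -4, -3}


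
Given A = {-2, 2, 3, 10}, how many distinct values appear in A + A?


A + A = {a + a' : a, a' ∈ A}; |A| = 4.
General bounds: 2|A| - 1 ≤ |A + A| ≤ |A|(|A|+1)/2, i.e. 7 ≤ |A + A| ≤ 10.
Lower bound 2|A|-1 is attained iff A is an arithmetic progression.
Enumerate sums a + a' for a ≤ a' (symmetric, so this suffices):
a = -2: -2+-2=-4, -2+2=0, -2+3=1, -2+10=8
a = 2: 2+2=4, 2+3=5, 2+10=12
a = 3: 3+3=6, 3+10=13
a = 10: 10+10=20
Distinct sums: {-4, 0, 1, 4, 5, 6, 8, 12, 13, 20}
|A + A| = 10

|A + A| = 10


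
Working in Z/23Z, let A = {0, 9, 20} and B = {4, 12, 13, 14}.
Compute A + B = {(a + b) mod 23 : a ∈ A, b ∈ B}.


Work in Z/23Z: reduce every sum a + b modulo 23.
Enumerate all 12 pairs:
a = 0: 0+4=4, 0+12=12, 0+13=13, 0+14=14
a = 9: 9+4=13, 9+12=21, 9+13=22, 9+14=0
a = 20: 20+4=1, 20+12=9, 20+13=10, 20+14=11
Distinct residues collected: {0, 1, 4, 9, 10, 11, 12, 13, 14, 21, 22}
|A + B| = 11 (out of 23 total residues).

A + B = {0, 1, 4, 9, 10, 11, 12, 13, 14, 21, 22}


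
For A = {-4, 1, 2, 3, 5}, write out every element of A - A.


A - A = {a - a' : a, a' ∈ A}.
Compute a - a' for each ordered pair (a, a'):
a = -4: -4--4=0, -4-1=-5, -4-2=-6, -4-3=-7, -4-5=-9
a = 1: 1--4=5, 1-1=0, 1-2=-1, 1-3=-2, 1-5=-4
a = 2: 2--4=6, 2-1=1, 2-2=0, 2-3=-1, 2-5=-3
a = 3: 3--4=7, 3-1=2, 3-2=1, 3-3=0, 3-5=-2
a = 5: 5--4=9, 5-1=4, 5-2=3, 5-3=2, 5-5=0
Collecting distinct values (and noting 0 appears from a-a):
A - A = {-9, -7, -6, -5, -4, -3, -2, -1, 0, 1, 2, 3, 4, 5, 6, 7, 9}
|A - A| = 17

A - A = {-9, -7, -6, -5, -4, -3, -2, -1, 0, 1, 2, 3, 4, 5, 6, 7, 9}


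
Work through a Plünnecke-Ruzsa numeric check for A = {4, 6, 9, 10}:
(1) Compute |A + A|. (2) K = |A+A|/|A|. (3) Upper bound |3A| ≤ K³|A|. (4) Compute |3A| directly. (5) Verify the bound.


|A| = 4.
Step 1: Compute A + A by enumerating all 16 pairs.
A + A = {8, 10, 12, 13, 14, 15, 16, 18, 19, 20}, so |A + A| = 10.
Step 2: Doubling constant K = |A + A|/|A| = 10/4 = 10/4 ≈ 2.5000.
Step 3: Plünnecke-Ruzsa gives |3A| ≤ K³·|A| = (2.5000)³ · 4 ≈ 62.5000.
Step 4: Compute 3A = A + A + A directly by enumerating all triples (a,b,c) ∈ A³; |3A| = 17.
Step 5: Check 17 ≤ 62.5000? Yes ✓.

K = 10/4, Plünnecke-Ruzsa bound K³|A| ≈ 62.5000, |3A| = 17, inequality holds.


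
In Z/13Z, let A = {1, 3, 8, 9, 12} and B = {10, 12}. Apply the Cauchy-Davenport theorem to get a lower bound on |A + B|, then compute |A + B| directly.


Cauchy-Davenport: |A + B| ≥ min(p, |A| + |B| - 1) for A, B nonempty in Z/pZ.
|A| = 5, |B| = 2, p = 13.
CD lower bound = min(13, 5 + 2 - 1) = min(13, 6) = 6.
Compute A + B mod 13 directly:
a = 1: 1+10=11, 1+12=0
a = 3: 3+10=0, 3+12=2
a = 8: 8+10=5, 8+12=7
a = 9: 9+10=6, 9+12=8
a = 12: 12+10=9, 12+12=11
A + B = {0, 2, 5, 6, 7, 8, 9, 11}, so |A + B| = 8.
Verify: 8 ≥ 6? Yes ✓.

CD lower bound = 6, actual |A + B| = 8.


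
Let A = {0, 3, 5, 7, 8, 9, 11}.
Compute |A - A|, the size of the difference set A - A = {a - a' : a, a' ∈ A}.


A - A = {a - a' : a, a' ∈ A}; |A| = 7.
Bounds: 2|A|-1 ≤ |A - A| ≤ |A|² - |A| + 1, i.e. 13 ≤ |A - A| ≤ 43.
Note: 0 ∈ A - A always (from a - a). The set is symmetric: if d ∈ A - A then -d ∈ A - A.
Enumerate nonzero differences d = a - a' with a > a' (then include -d):
Positive differences: {1, 2, 3, 4, 5, 6, 7, 8, 9, 11}
Full difference set: {0} ∪ (positive diffs) ∪ (negative diffs).
|A - A| = 1 + 2·10 = 21 (matches direct enumeration: 21).

|A - A| = 21


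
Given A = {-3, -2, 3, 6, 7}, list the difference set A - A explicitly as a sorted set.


A - A = {a - a' : a, a' ∈ A}.
Compute a - a' for each ordered pair (a, a'):
a = -3: -3--3=0, -3--2=-1, -3-3=-6, -3-6=-9, -3-7=-10
a = -2: -2--3=1, -2--2=0, -2-3=-5, -2-6=-8, -2-7=-9
a = 3: 3--3=6, 3--2=5, 3-3=0, 3-6=-3, 3-7=-4
a = 6: 6--3=9, 6--2=8, 6-3=3, 6-6=0, 6-7=-1
a = 7: 7--3=10, 7--2=9, 7-3=4, 7-6=1, 7-7=0
Collecting distinct values (and noting 0 appears from a-a):
A - A = {-10, -9, -8, -6, -5, -4, -3, -1, 0, 1, 3, 4, 5, 6, 8, 9, 10}
|A - A| = 17

A - A = {-10, -9, -8, -6, -5, -4, -3, -1, 0, 1, 3, 4, 5, 6, 8, 9, 10}


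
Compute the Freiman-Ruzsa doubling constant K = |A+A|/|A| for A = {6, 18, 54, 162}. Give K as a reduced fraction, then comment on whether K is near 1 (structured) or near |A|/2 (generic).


|A| = 4.
Compute A + A by enumerating all 16 pairs.
A + A = {12, 24, 36, 60, 72, 108, 168, 180, 216, 324}, so |A + A| = 10.
K = |A + A| / |A| = 10/4 = 5/2 ≈ 2.5000.
Reference: AP of size 4 gives K = 7/4 ≈ 1.7500; a fully generic set of size 4 gives K ≈ 2.5000.

|A| = 4, |A + A| = 10, K = 10/4 = 5/2.


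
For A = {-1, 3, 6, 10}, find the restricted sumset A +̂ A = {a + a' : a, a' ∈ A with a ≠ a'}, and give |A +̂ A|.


Restricted sumset: A +̂ A = {a + a' : a ∈ A, a' ∈ A, a ≠ a'}.
Equivalently, take A + A and drop any sum 2a that is achievable ONLY as a + a for a ∈ A (i.e. sums representable only with equal summands).
Enumerate pairs (a, a') with a < a' (symmetric, so each unordered pair gives one sum; this covers all a ≠ a'):
  -1 + 3 = 2
  -1 + 6 = 5
  -1 + 10 = 9
  3 + 6 = 9
  3 + 10 = 13
  6 + 10 = 16
Collected distinct sums: {2, 5, 9, 13, 16}
|A +̂ A| = 5
(Reference bound: |A +̂ A| ≥ 2|A| - 3 for |A| ≥ 2, with |A| = 4 giving ≥ 5.)

|A +̂ A| = 5


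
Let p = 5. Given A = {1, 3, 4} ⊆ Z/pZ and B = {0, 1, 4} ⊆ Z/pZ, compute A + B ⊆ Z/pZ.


Work in Z/5Z: reduce every sum a + b modulo 5.
Enumerate all 9 pairs:
a = 1: 1+0=1, 1+1=2, 1+4=0
a = 3: 3+0=3, 3+1=4, 3+4=2
a = 4: 4+0=4, 4+1=0, 4+4=3
Distinct residues collected: {0, 1, 2, 3, 4}
|A + B| = 5 (out of 5 total residues).

A + B = {0, 1, 2, 3, 4}


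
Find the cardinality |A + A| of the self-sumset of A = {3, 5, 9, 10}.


A + A = {a + a' : a, a' ∈ A}; |A| = 4.
General bounds: 2|A| - 1 ≤ |A + A| ≤ |A|(|A|+1)/2, i.e. 7 ≤ |A + A| ≤ 10.
Lower bound 2|A|-1 is attained iff A is an arithmetic progression.
Enumerate sums a + a' for a ≤ a' (symmetric, so this suffices):
a = 3: 3+3=6, 3+5=8, 3+9=12, 3+10=13
a = 5: 5+5=10, 5+9=14, 5+10=15
a = 9: 9+9=18, 9+10=19
a = 10: 10+10=20
Distinct sums: {6, 8, 10, 12, 13, 14, 15, 18, 19, 20}
|A + A| = 10

|A + A| = 10


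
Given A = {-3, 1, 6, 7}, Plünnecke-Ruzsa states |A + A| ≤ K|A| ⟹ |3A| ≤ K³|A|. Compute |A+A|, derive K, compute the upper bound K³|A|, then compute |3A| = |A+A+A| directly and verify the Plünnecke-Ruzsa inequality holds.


|A| = 4.
Step 1: Compute A + A by enumerating all 16 pairs.
A + A = {-6, -2, 2, 3, 4, 7, 8, 12, 13, 14}, so |A + A| = 10.
Step 2: Doubling constant K = |A + A|/|A| = 10/4 = 10/4 ≈ 2.5000.
Step 3: Plünnecke-Ruzsa gives |3A| ≤ K³·|A| = (2.5000)³ · 4 ≈ 62.5000.
Step 4: Compute 3A = A + A + A directly by enumerating all triples (a,b,c) ∈ A³; |3A| = 19.
Step 5: Check 19 ≤ 62.5000? Yes ✓.

K = 10/4, Plünnecke-Ruzsa bound K³|A| ≈ 62.5000, |3A| = 19, inequality holds.


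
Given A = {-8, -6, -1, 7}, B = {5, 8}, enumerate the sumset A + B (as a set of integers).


A + B = {a + b : a ∈ A, b ∈ B}.
Enumerate all |A|·|B| = 4·2 = 8 pairs (a, b) and collect distinct sums.
a = -8: -8+5=-3, -8+8=0
a = -6: -6+5=-1, -6+8=2
a = -1: -1+5=4, -1+8=7
a = 7: 7+5=12, 7+8=15
Collecting distinct sums: A + B = {-3, -1, 0, 2, 4, 7, 12, 15}
|A + B| = 8

A + B = {-3, -1, 0, 2, 4, 7, 12, 15}


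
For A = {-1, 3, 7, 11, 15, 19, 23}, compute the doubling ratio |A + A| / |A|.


|A| = 7.
Compute A + A by enumerating all 49 pairs.
A + A = {-2, 2, 6, 10, 14, 18, 22, 26, 30, 34, 38, 42, 46}, so |A + A| = 13.
K = |A + A| / |A| = 13/7 (already in lowest terms) ≈ 1.8571.
Reference: AP of size 7 gives K = 13/7 ≈ 1.8571; a fully generic set of size 7 gives K ≈ 4.0000.

|A| = 7, |A + A| = 13, K = 13/7.


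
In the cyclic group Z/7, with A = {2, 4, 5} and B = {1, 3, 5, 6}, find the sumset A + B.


Work in Z/7Z: reduce every sum a + b modulo 7.
Enumerate all 12 pairs:
a = 2: 2+1=3, 2+3=5, 2+5=0, 2+6=1
a = 4: 4+1=5, 4+3=0, 4+5=2, 4+6=3
a = 5: 5+1=6, 5+3=1, 5+5=3, 5+6=4
Distinct residues collected: {0, 1, 2, 3, 4, 5, 6}
|A + B| = 7 (out of 7 total residues).

A + B = {0, 1, 2, 3, 4, 5, 6}


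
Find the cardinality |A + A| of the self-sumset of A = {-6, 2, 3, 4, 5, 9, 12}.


A + A = {a + a' : a, a' ∈ A}; |A| = 7.
General bounds: 2|A| - 1 ≤ |A + A| ≤ |A|(|A|+1)/2, i.e. 13 ≤ |A + A| ≤ 28.
Lower bound 2|A|-1 is attained iff A is an arithmetic progression.
Enumerate sums a + a' for a ≤ a' (symmetric, so this suffices):
a = -6: -6+-6=-12, -6+2=-4, -6+3=-3, -6+4=-2, -6+5=-1, -6+9=3, -6+12=6
a = 2: 2+2=4, 2+3=5, 2+4=6, 2+5=7, 2+9=11, 2+12=14
a = 3: 3+3=6, 3+4=7, 3+5=8, 3+9=12, 3+12=15
a = 4: 4+4=8, 4+5=9, 4+9=13, 4+12=16
a = 5: 5+5=10, 5+9=14, 5+12=17
a = 9: 9+9=18, 9+12=21
a = 12: 12+12=24
Distinct sums: {-12, -4, -3, -2, -1, 3, 4, 5, 6, 7, 8, 9, 10, 11, 12, 13, 14, 15, 16, 17, 18, 21, 24}
|A + A| = 23

|A + A| = 23


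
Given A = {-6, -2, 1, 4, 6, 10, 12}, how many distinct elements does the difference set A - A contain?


A - A = {a - a' : a, a' ∈ A}; |A| = 7.
Bounds: 2|A|-1 ≤ |A - A| ≤ |A|² - |A| + 1, i.e. 13 ≤ |A - A| ≤ 43.
Note: 0 ∈ A - A always (from a - a). The set is symmetric: if d ∈ A - A then -d ∈ A - A.
Enumerate nonzero differences d = a - a' with a > a' (then include -d):
Positive differences: {2, 3, 4, 5, 6, 7, 8, 9, 10, 11, 12, 14, 16, 18}
Full difference set: {0} ∪ (positive diffs) ∪ (negative diffs).
|A - A| = 1 + 2·14 = 29 (matches direct enumeration: 29).

|A - A| = 29


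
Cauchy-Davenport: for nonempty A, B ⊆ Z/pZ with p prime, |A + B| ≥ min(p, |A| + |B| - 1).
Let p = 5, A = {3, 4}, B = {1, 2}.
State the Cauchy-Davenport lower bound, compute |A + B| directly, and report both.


Cauchy-Davenport: |A + B| ≥ min(p, |A| + |B| - 1) for A, B nonempty in Z/pZ.
|A| = 2, |B| = 2, p = 5.
CD lower bound = min(5, 2 + 2 - 1) = min(5, 3) = 3.
Compute A + B mod 5 directly:
a = 3: 3+1=4, 3+2=0
a = 4: 4+1=0, 4+2=1
A + B = {0, 1, 4}, so |A + B| = 3.
Verify: 3 ≥ 3? Yes ✓.

CD lower bound = 3, actual |A + B| = 3.


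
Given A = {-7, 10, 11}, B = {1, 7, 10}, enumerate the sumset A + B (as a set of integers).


A + B = {a + b : a ∈ A, b ∈ B}.
Enumerate all |A|·|B| = 3·3 = 9 pairs (a, b) and collect distinct sums.
a = -7: -7+1=-6, -7+7=0, -7+10=3
a = 10: 10+1=11, 10+7=17, 10+10=20
a = 11: 11+1=12, 11+7=18, 11+10=21
Collecting distinct sums: A + B = {-6, 0, 3, 11, 12, 17, 18, 20, 21}
|A + B| = 9

A + B = {-6, 0, 3, 11, 12, 17, 18, 20, 21}


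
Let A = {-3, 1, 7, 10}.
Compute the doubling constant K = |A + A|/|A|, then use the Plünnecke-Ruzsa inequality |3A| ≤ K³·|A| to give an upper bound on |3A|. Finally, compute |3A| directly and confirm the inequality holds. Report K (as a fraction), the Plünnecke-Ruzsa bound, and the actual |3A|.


|A| = 4.
Step 1: Compute A + A by enumerating all 16 pairs.
A + A = {-6, -2, 2, 4, 7, 8, 11, 14, 17, 20}, so |A + A| = 10.
Step 2: Doubling constant K = |A + A|/|A| = 10/4 = 10/4 ≈ 2.5000.
Step 3: Plünnecke-Ruzsa gives |3A| ≤ K³·|A| = (2.5000)³ · 4 ≈ 62.5000.
Step 4: Compute 3A = A + A + A directly by enumerating all triples (a,b,c) ∈ A³; |3A| = 19.
Step 5: Check 19 ≤ 62.5000? Yes ✓.

K = 10/4, Plünnecke-Ruzsa bound K³|A| ≈ 62.5000, |3A| = 19, inequality holds.


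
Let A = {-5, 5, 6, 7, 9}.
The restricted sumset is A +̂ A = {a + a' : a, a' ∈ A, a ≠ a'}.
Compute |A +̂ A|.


Restricted sumset: A +̂ A = {a + a' : a ∈ A, a' ∈ A, a ≠ a'}.
Equivalently, take A + A and drop any sum 2a that is achievable ONLY as a + a for a ∈ A (i.e. sums representable only with equal summands).
Enumerate pairs (a, a') with a < a' (symmetric, so each unordered pair gives one sum; this covers all a ≠ a'):
  -5 + 5 = 0
  -5 + 6 = 1
  -5 + 7 = 2
  -5 + 9 = 4
  5 + 6 = 11
  5 + 7 = 12
  5 + 9 = 14
  6 + 7 = 13
  6 + 9 = 15
  7 + 9 = 16
Collected distinct sums: {0, 1, 2, 4, 11, 12, 13, 14, 15, 16}
|A +̂ A| = 10
(Reference bound: |A +̂ A| ≥ 2|A| - 3 for |A| ≥ 2, with |A| = 5 giving ≥ 7.)

|A +̂ A| = 10


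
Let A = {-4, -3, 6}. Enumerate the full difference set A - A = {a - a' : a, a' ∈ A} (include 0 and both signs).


A - A = {a - a' : a, a' ∈ A}.
Compute a - a' for each ordered pair (a, a'):
a = -4: -4--4=0, -4--3=-1, -4-6=-10
a = -3: -3--4=1, -3--3=0, -3-6=-9
a = 6: 6--4=10, 6--3=9, 6-6=0
Collecting distinct values (and noting 0 appears from a-a):
A - A = {-10, -9, -1, 0, 1, 9, 10}
|A - A| = 7

A - A = {-10, -9, -1, 0, 1, 9, 10}


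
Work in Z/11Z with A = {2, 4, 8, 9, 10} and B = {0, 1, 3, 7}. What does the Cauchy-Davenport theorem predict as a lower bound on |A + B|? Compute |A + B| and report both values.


Cauchy-Davenport: |A + B| ≥ min(p, |A| + |B| - 1) for A, B nonempty in Z/pZ.
|A| = 5, |B| = 4, p = 11.
CD lower bound = min(11, 5 + 4 - 1) = min(11, 8) = 8.
Compute A + B mod 11 directly:
a = 2: 2+0=2, 2+1=3, 2+3=5, 2+7=9
a = 4: 4+0=4, 4+1=5, 4+3=7, 4+7=0
a = 8: 8+0=8, 8+1=9, 8+3=0, 8+7=4
a = 9: 9+0=9, 9+1=10, 9+3=1, 9+7=5
a = 10: 10+0=10, 10+1=0, 10+3=2, 10+7=6
A + B = {0, 1, 2, 3, 4, 5, 6, 7, 8, 9, 10}, so |A + B| = 11.
Verify: 11 ≥ 8? Yes ✓.

CD lower bound = 8, actual |A + B| = 11.


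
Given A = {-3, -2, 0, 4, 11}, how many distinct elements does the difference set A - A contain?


A - A = {a - a' : a, a' ∈ A}; |A| = 5.
Bounds: 2|A|-1 ≤ |A - A| ≤ |A|² - |A| + 1, i.e. 9 ≤ |A - A| ≤ 21.
Note: 0 ∈ A - A always (from a - a). The set is symmetric: if d ∈ A - A then -d ∈ A - A.
Enumerate nonzero differences d = a - a' with a > a' (then include -d):
Positive differences: {1, 2, 3, 4, 6, 7, 11, 13, 14}
Full difference set: {0} ∪ (positive diffs) ∪ (negative diffs).
|A - A| = 1 + 2·9 = 19 (matches direct enumeration: 19).

|A - A| = 19


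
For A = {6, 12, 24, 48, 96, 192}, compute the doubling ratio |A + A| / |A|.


|A| = 6.
Compute A + A by enumerating all 36 pairs.
A + A = {12, 18, 24, 30, 36, 48, 54, 60, 72, 96, 102, 108, 120, 144, 192, 198, 204, 216, 240, 288, 384}, so |A + A| = 21.
K = |A + A| / |A| = 21/6 = 7/2 ≈ 3.5000.
Reference: AP of size 6 gives K = 11/6 ≈ 1.8333; a fully generic set of size 6 gives K ≈ 3.5000.

|A| = 6, |A + A| = 21, K = 21/6 = 7/2.


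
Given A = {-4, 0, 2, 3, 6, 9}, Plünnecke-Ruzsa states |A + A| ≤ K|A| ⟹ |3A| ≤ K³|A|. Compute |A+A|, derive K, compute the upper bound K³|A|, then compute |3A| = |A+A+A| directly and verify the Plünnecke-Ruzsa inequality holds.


|A| = 6.
Step 1: Compute A + A by enumerating all 36 pairs.
A + A = {-8, -4, -2, -1, 0, 2, 3, 4, 5, 6, 8, 9, 11, 12, 15, 18}, so |A + A| = 16.
Step 2: Doubling constant K = |A + A|/|A| = 16/6 = 16/6 ≈ 2.6667.
Step 3: Plünnecke-Ruzsa gives |3A| ≤ K³·|A| = (2.6667)³ · 6 ≈ 113.7778.
Step 4: Compute 3A = A + A + A directly by enumerating all triples (a,b,c) ∈ A³; |3A| = 29.
Step 5: Check 29 ≤ 113.7778? Yes ✓.

K = 16/6, Plünnecke-Ruzsa bound K³|A| ≈ 113.7778, |3A| = 29, inequality holds.


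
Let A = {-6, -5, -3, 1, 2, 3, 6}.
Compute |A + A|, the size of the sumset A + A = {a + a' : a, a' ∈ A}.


A + A = {a + a' : a, a' ∈ A}; |A| = 7.
General bounds: 2|A| - 1 ≤ |A + A| ≤ |A|(|A|+1)/2, i.e. 13 ≤ |A + A| ≤ 28.
Lower bound 2|A|-1 is attained iff A is an arithmetic progression.
Enumerate sums a + a' for a ≤ a' (symmetric, so this suffices):
a = -6: -6+-6=-12, -6+-5=-11, -6+-3=-9, -6+1=-5, -6+2=-4, -6+3=-3, -6+6=0
a = -5: -5+-5=-10, -5+-3=-8, -5+1=-4, -5+2=-3, -5+3=-2, -5+6=1
a = -3: -3+-3=-6, -3+1=-2, -3+2=-1, -3+3=0, -3+6=3
a = 1: 1+1=2, 1+2=3, 1+3=4, 1+6=7
a = 2: 2+2=4, 2+3=5, 2+6=8
a = 3: 3+3=6, 3+6=9
a = 6: 6+6=12
Distinct sums: {-12, -11, -10, -9, -8, -6, -5, -4, -3, -2, -1, 0, 1, 2, 3, 4, 5, 6, 7, 8, 9, 12}
|A + A| = 22

|A + A| = 22


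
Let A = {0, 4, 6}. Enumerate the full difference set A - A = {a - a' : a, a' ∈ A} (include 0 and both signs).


A - A = {a - a' : a, a' ∈ A}.
Compute a - a' for each ordered pair (a, a'):
a = 0: 0-0=0, 0-4=-4, 0-6=-6
a = 4: 4-0=4, 4-4=0, 4-6=-2
a = 6: 6-0=6, 6-4=2, 6-6=0
Collecting distinct values (and noting 0 appears from a-a):
A - A = {-6, -4, -2, 0, 2, 4, 6}
|A - A| = 7

A - A = {-6, -4, -2, 0, 2, 4, 6}


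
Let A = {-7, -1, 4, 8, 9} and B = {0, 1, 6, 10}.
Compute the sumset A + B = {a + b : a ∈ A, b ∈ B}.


A + B = {a + b : a ∈ A, b ∈ B}.
Enumerate all |A|·|B| = 5·4 = 20 pairs (a, b) and collect distinct sums.
a = -7: -7+0=-7, -7+1=-6, -7+6=-1, -7+10=3
a = -1: -1+0=-1, -1+1=0, -1+6=5, -1+10=9
a = 4: 4+0=4, 4+1=5, 4+6=10, 4+10=14
a = 8: 8+0=8, 8+1=9, 8+6=14, 8+10=18
a = 9: 9+0=9, 9+1=10, 9+6=15, 9+10=19
Collecting distinct sums: A + B = {-7, -6, -1, 0, 3, 4, 5, 8, 9, 10, 14, 15, 18, 19}
|A + B| = 14

A + B = {-7, -6, -1, 0, 3, 4, 5, 8, 9, 10, 14, 15, 18, 19}


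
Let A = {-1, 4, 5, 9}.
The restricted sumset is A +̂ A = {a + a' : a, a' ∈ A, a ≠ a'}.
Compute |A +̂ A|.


Restricted sumset: A +̂ A = {a + a' : a ∈ A, a' ∈ A, a ≠ a'}.
Equivalently, take A + A and drop any sum 2a that is achievable ONLY as a + a for a ∈ A (i.e. sums representable only with equal summands).
Enumerate pairs (a, a') with a < a' (symmetric, so each unordered pair gives one sum; this covers all a ≠ a'):
  -1 + 4 = 3
  -1 + 5 = 4
  -1 + 9 = 8
  4 + 5 = 9
  4 + 9 = 13
  5 + 9 = 14
Collected distinct sums: {3, 4, 8, 9, 13, 14}
|A +̂ A| = 6
(Reference bound: |A +̂ A| ≥ 2|A| - 3 for |A| ≥ 2, with |A| = 4 giving ≥ 5.)

|A +̂ A| = 6


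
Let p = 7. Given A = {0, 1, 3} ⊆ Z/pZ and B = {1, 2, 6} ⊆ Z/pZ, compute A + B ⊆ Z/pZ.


Work in Z/7Z: reduce every sum a + b modulo 7.
Enumerate all 9 pairs:
a = 0: 0+1=1, 0+2=2, 0+6=6
a = 1: 1+1=2, 1+2=3, 1+6=0
a = 3: 3+1=4, 3+2=5, 3+6=2
Distinct residues collected: {0, 1, 2, 3, 4, 5, 6}
|A + B| = 7 (out of 7 total residues).

A + B = {0, 1, 2, 3, 4, 5, 6}


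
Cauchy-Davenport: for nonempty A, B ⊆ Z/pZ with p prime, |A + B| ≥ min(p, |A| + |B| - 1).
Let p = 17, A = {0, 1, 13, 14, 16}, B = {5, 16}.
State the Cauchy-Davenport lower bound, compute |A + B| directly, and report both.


Cauchy-Davenport: |A + B| ≥ min(p, |A| + |B| - 1) for A, B nonempty in Z/pZ.
|A| = 5, |B| = 2, p = 17.
CD lower bound = min(17, 5 + 2 - 1) = min(17, 6) = 6.
Compute A + B mod 17 directly:
a = 0: 0+5=5, 0+16=16
a = 1: 1+5=6, 1+16=0
a = 13: 13+5=1, 13+16=12
a = 14: 14+5=2, 14+16=13
a = 16: 16+5=4, 16+16=15
A + B = {0, 1, 2, 4, 5, 6, 12, 13, 15, 16}, so |A + B| = 10.
Verify: 10 ≥ 6? Yes ✓.

CD lower bound = 6, actual |A + B| = 10.


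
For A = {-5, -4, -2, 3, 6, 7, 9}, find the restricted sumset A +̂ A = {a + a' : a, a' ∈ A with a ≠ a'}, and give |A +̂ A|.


Restricted sumset: A +̂ A = {a + a' : a ∈ A, a' ∈ A, a ≠ a'}.
Equivalently, take A + A and drop any sum 2a that is achievable ONLY as a + a for a ∈ A (i.e. sums representable only with equal summands).
Enumerate pairs (a, a') with a < a' (symmetric, so each unordered pair gives one sum; this covers all a ≠ a'):
  -5 + -4 = -9
  -5 + -2 = -7
  -5 + 3 = -2
  -5 + 6 = 1
  -5 + 7 = 2
  -5 + 9 = 4
  -4 + -2 = -6
  -4 + 3 = -1
  -4 + 6 = 2
  -4 + 7 = 3
  -4 + 9 = 5
  -2 + 3 = 1
  -2 + 6 = 4
  -2 + 7 = 5
  -2 + 9 = 7
  3 + 6 = 9
  3 + 7 = 10
  3 + 9 = 12
  6 + 7 = 13
  6 + 9 = 15
  7 + 9 = 16
Collected distinct sums: {-9, -7, -6, -2, -1, 1, 2, 3, 4, 5, 7, 9, 10, 12, 13, 15, 16}
|A +̂ A| = 17
(Reference bound: |A +̂ A| ≥ 2|A| - 3 for |A| ≥ 2, with |A| = 7 giving ≥ 11.)

|A +̂ A| = 17


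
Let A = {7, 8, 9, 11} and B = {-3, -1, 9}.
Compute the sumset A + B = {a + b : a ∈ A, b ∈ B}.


A + B = {a + b : a ∈ A, b ∈ B}.
Enumerate all |A|·|B| = 4·3 = 12 pairs (a, b) and collect distinct sums.
a = 7: 7+-3=4, 7+-1=6, 7+9=16
a = 8: 8+-3=5, 8+-1=7, 8+9=17
a = 9: 9+-3=6, 9+-1=8, 9+9=18
a = 11: 11+-3=8, 11+-1=10, 11+9=20
Collecting distinct sums: A + B = {4, 5, 6, 7, 8, 10, 16, 17, 18, 20}
|A + B| = 10

A + B = {4, 5, 6, 7, 8, 10, 16, 17, 18, 20}


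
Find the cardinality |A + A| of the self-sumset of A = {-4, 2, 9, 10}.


A + A = {a + a' : a, a' ∈ A}; |A| = 4.
General bounds: 2|A| - 1 ≤ |A + A| ≤ |A|(|A|+1)/2, i.e. 7 ≤ |A + A| ≤ 10.
Lower bound 2|A|-1 is attained iff A is an arithmetic progression.
Enumerate sums a + a' for a ≤ a' (symmetric, so this suffices):
a = -4: -4+-4=-8, -4+2=-2, -4+9=5, -4+10=6
a = 2: 2+2=4, 2+9=11, 2+10=12
a = 9: 9+9=18, 9+10=19
a = 10: 10+10=20
Distinct sums: {-8, -2, 4, 5, 6, 11, 12, 18, 19, 20}
|A + A| = 10

|A + A| = 10


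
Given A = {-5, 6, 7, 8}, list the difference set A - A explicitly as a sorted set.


A - A = {a - a' : a, a' ∈ A}.
Compute a - a' for each ordered pair (a, a'):
a = -5: -5--5=0, -5-6=-11, -5-7=-12, -5-8=-13
a = 6: 6--5=11, 6-6=0, 6-7=-1, 6-8=-2
a = 7: 7--5=12, 7-6=1, 7-7=0, 7-8=-1
a = 8: 8--5=13, 8-6=2, 8-7=1, 8-8=0
Collecting distinct values (and noting 0 appears from a-a):
A - A = {-13, -12, -11, -2, -1, 0, 1, 2, 11, 12, 13}
|A - A| = 11

A - A = {-13, -12, -11, -2, -1, 0, 1, 2, 11, 12, 13}


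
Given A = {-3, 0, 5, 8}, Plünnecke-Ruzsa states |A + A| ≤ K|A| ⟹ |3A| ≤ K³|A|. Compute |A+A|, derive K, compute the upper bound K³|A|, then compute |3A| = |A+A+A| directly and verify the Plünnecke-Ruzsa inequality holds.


|A| = 4.
Step 1: Compute A + A by enumerating all 16 pairs.
A + A = {-6, -3, 0, 2, 5, 8, 10, 13, 16}, so |A + A| = 9.
Step 2: Doubling constant K = |A + A|/|A| = 9/4 = 9/4 ≈ 2.2500.
Step 3: Plünnecke-Ruzsa gives |3A| ≤ K³·|A| = (2.2500)³ · 4 ≈ 45.5625.
Step 4: Compute 3A = A + A + A directly by enumerating all triples (a,b,c) ∈ A³; |3A| = 16.
Step 5: Check 16 ≤ 45.5625? Yes ✓.

K = 9/4, Plünnecke-Ruzsa bound K³|A| ≈ 45.5625, |3A| = 16, inequality holds.


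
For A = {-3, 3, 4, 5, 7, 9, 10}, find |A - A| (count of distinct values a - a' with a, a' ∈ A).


A - A = {a - a' : a, a' ∈ A}; |A| = 7.
Bounds: 2|A|-1 ≤ |A - A| ≤ |A|² - |A| + 1, i.e. 13 ≤ |A - A| ≤ 43.
Note: 0 ∈ A - A always (from a - a). The set is symmetric: if d ∈ A - A then -d ∈ A - A.
Enumerate nonzero differences d = a - a' with a > a' (then include -d):
Positive differences: {1, 2, 3, 4, 5, 6, 7, 8, 10, 12, 13}
Full difference set: {0} ∪ (positive diffs) ∪ (negative diffs).
|A - A| = 1 + 2·11 = 23 (matches direct enumeration: 23).

|A - A| = 23


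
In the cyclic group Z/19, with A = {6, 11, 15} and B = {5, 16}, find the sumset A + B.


Work in Z/19Z: reduce every sum a + b modulo 19.
Enumerate all 6 pairs:
a = 6: 6+5=11, 6+16=3
a = 11: 11+5=16, 11+16=8
a = 15: 15+5=1, 15+16=12
Distinct residues collected: {1, 3, 8, 11, 12, 16}
|A + B| = 6 (out of 19 total residues).

A + B = {1, 3, 8, 11, 12, 16}


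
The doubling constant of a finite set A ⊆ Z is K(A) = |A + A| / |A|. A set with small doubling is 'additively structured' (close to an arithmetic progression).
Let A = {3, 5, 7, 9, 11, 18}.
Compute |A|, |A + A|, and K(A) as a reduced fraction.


|A| = 6.
Compute A + A by enumerating all 36 pairs.
A + A = {6, 8, 10, 12, 14, 16, 18, 20, 21, 22, 23, 25, 27, 29, 36}, so |A + A| = 15.
K = |A + A| / |A| = 15/6 = 5/2 ≈ 2.5000.
Reference: AP of size 6 gives K = 11/6 ≈ 1.8333; a fully generic set of size 6 gives K ≈ 3.5000.

|A| = 6, |A + A| = 15, K = 15/6 = 5/2.


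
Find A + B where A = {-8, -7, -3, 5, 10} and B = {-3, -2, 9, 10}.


A + B = {a + b : a ∈ A, b ∈ B}.
Enumerate all |A|·|B| = 5·4 = 20 pairs (a, b) and collect distinct sums.
a = -8: -8+-3=-11, -8+-2=-10, -8+9=1, -8+10=2
a = -7: -7+-3=-10, -7+-2=-9, -7+9=2, -7+10=3
a = -3: -3+-3=-6, -3+-2=-5, -3+9=6, -3+10=7
a = 5: 5+-3=2, 5+-2=3, 5+9=14, 5+10=15
a = 10: 10+-3=7, 10+-2=8, 10+9=19, 10+10=20
Collecting distinct sums: A + B = {-11, -10, -9, -6, -5, 1, 2, 3, 6, 7, 8, 14, 15, 19, 20}
|A + B| = 15

A + B = {-11, -10, -9, -6, -5, 1, 2, 3, 6, 7, 8, 14, 15, 19, 20}


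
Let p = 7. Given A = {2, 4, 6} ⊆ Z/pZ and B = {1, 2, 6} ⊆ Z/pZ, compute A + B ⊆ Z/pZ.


Work in Z/7Z: reduce every sum a + b modulo 7.
Enumerate all 9 pairs:
a = 2: 2+1=3, 2+2=4, 2+6=1
a = 4: 4+1=5, 4+2=6, 4+6=3
a = 6: 6+1=0, 6+2=1, 6+6=5
Distinct residues collected: {0, 1, 3, 4, 5, 6}
|A + B| = 6 (out of 7 total residues).

A + B = {0, 1, 3, 4, 5, 6}


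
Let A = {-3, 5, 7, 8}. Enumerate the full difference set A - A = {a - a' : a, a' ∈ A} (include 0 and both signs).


A - A = {a - a' : a, a' ∈ A}.
Compute a - a' for each ordered pair (a, a'):
a = -3: -3--3=0, -3-5=-8, -3-7=-10, -3-8=-11
a = 5: 5--3=8, 5-5=0, 5-7=-2, 5-8=-3
a = 7: 7--3=10, 7-5=2, 7-7=0, 7-8=-1
a = 8: 8--3=11, 8-5=3, 8-7=1, 8-8=0
Collecting distinct values (and noting 0 appears from a-a):
A - A = {-11, -10, -8, -3, -2, -1, 0, 1, 2, 3, 8, 10, 11}
|A - A| = 13

A - A = {-11, -10, -8, -3, -2, -1, 0, 1, 2, 3, 8, 10, 11}


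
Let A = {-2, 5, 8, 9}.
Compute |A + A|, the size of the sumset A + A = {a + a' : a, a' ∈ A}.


A + A = {a + a' : a, a' ∈ A}; |A| = 4.
General bounds: 2|A| - 1 ≤ |A + A| ≤ |A|(|A|+1)/2, i.e. 7 ≤ |A + A| ≤ 10.
Lower bound 2|A|-1 is attained iff A is an arithmetic progression.
Enumerate sums a + a' for a ≤ a' (symmetric, so this suffices):
a = -2: -2+-2=-4, -2+5=3, -2+8=6, -2+9=7
a = 5: 5+5=10, 5+8=13, 5+9=14
a = 8: 8+8=16, 8+9=17
a = 9: 9+9=18
Distinct sums: {-4, 3, 6, 7, 10, 13, 14, 16, 17, 18}
|A + A| = 10

|A + A| = 10


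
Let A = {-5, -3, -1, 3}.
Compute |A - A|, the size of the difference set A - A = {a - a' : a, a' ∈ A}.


A - A = {a - a' : a, a' ∈ A}; |A| = 4.
Bounds: 2|A|-1 ≤ |A - A| ≤ |A|² - |A| + 1, i.e. 7 ≤ |A - A| ≤ 13.
Note: 0 ∈ A - A always (from a - a). The set is symmetric: if d ∈ A - A then -d ∈ A - A.
Enumerate nonzero differences d = a - a' with a > a' (then include -d):
Positive differences: {2, 4, 6, 8}
Full difference set: {0} ∪ (positive diffs) ∪ (negative diffs).
|A - A| = 1 + 2·4 = 9 (matches direct enumeration: 9).

|A - A| = 9


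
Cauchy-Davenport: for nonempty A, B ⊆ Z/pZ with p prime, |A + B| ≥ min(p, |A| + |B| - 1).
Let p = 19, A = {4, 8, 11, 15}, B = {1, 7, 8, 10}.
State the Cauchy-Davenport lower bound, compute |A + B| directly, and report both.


Cauchy-Davenport: |A + B| ≥ min(p, |A| + |B| - 1) for A, B nonempty in Z/pZ.
|A| = 4, |B| = 4, p = 19.
CD lower bound = min(19, 4 + 4 - 1) = min(19, 7) = 7.
Compute A + B mod 19 directly:
a = 4: 4+1=5, 4+7=11, 4+8=12, 4+10=14
a = 8: 8+1=9, 8+7=15, 8+8=16, 8+10=18
a = 11: 11+1=12, 11+7=18, 11+8=0, 11+10=2
a = 15: 15+1=16, 15+7=3, 15+8=4, 15+10=6
A + B = {0, 2, 3, 4, 5, 6, 9, 11, 12, 14, 15, 16, 18}, so |A + B| = 13.
Verify: 13 ≥ 7? Yes ✓.

CD lower bound = 7, actual |A + B| = 13.


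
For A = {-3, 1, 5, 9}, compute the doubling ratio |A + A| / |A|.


|A| = 4.
Compute A + A by enumerating all 16 pairs.
A + A = {-6, -2, 2, 6, 10, 14, 18}, so |A + A| = 7.
K = |A + A| / |A| = 7/4 (already in lowest terms) ≈ 1.7500.
Reference: AP of size 4 gives K = 7/4 ≈ 1.7500; a fully generic set of size 4 gives K ≈ 2.5000.

|A| = 4, |A + A| = 7, K = 7/4.


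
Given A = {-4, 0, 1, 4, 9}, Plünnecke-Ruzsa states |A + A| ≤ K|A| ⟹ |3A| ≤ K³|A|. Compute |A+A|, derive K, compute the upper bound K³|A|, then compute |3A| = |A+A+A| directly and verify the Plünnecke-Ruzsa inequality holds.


|A| = 5.
Step 1: Compute A + A by enumerating all 25 pairs.
A + A = {-8, -4, -3, 0, 1, 2, 4, 5, 8, 9, 10, 13, 18}, so |A + A| = 13.
Step 2: Doubling constant K = |A + A|/|A| = 13/5 = 13/5 ≈ 2.6000.
Step 3: Plünnecke-Ruzsa gives |3A| ≤ K³·|A| = (2.6000)³ · 5 ≈ 87.8800.
Step 4: Compute 3A = A + A + A directly by enumerating all triples (a,b,c) ∈ A³; |3A| = 25.
Step 5: Check 25 ≤ 87.8800? Yes ✓.

K = 13/5, Plünnecke-Ruzsa bound K³|A| ≈ 87.8800, |3A| = 25, inequality holds.


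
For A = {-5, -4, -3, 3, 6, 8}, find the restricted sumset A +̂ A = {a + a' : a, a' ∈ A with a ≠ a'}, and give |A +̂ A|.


Restricted sumset: A +̂ A = {a + a' : a ∈ A, a' ∈ A, a ≠ a'}.
Equivalently, take A + A and drop any sum 2a that is achievable ONLY as a + a for a ∈ A (i.e. sums representable only with equal summands).
Enumerate pairs (a, a') with a < a' (symmetric, so each unordered pair gives one sum; this covers all a ≠ a'):
  -5 + -4 = -9
  -5 + -3 = -8
  -5 + 3 = -2
  -5 + 6 = 1
  -5 + 8 = 3
  -4 + -3 = -7
  -4 + 3 = -1
  -4 + 6 = 2
  -4 + 8 = 4
  -3 + 3 = 0
  -3 + 6 = 3
  -3 + 8 = 5
  3 + 6 = 9
  3 + 8 = 11
  6 + 8 = 14
Collected distinct sums: {-9, -8, -7, -2, -1, 0, 1, 2, 3, 4, 5, 9, 11, 14}
|A +̂ A| = 14
(Reference bound: |A +̂ A| ≥ 2|A| - 3 for |A| ≥ 2, with |A| = 6 giving ≥ 9.)

|A +̂ A| = 14


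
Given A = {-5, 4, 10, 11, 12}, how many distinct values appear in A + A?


A + A = {a + a' : a, a' ∈ A}; |A| = 5.
General bounds: 2|A| - 1 ≤ |A + A| ≤ |A|(|A|+1)/2, i.e. 9 ≤ |A + A| ≤ 15.
Lower bound 2|A|-1 is attained iff A is an arithmetic progression.
Enumerate sums a + a' for a ≤ a' (symmetric, so this suffices):
a = -5: -5+-5=-10, -5+4=-1, -5+10=5, -5+11=6, -5+12=7
a = 4: 4+4=8, 4+10=14, 4+11=15, 4+12=16
a = 10: 10+10=20, 10+11=21, 10+12=22
a = 11: 11+11=22, 11+12=23
a = 12: 12+12=24
Distinct sums: {-10, -1, 5, 6, 7, 8, 14, 15, 16, 20, 21, 22, 23, 24}
|A + A| = 14

|A + A| = 14


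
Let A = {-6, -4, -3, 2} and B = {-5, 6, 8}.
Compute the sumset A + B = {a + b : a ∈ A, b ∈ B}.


A + B = {a + b : a ∈ A, b ∈ B}.
Enumerate all |A|·|B| = 4·3 = 12 pairs (a, b) and collect distinct sums.
a = -6: -6+-5=-11, -6+6=0, -6+8=2
a = -4: -4+-5=-9, -4+6=2, -4+8=4
a = -3: -3+-5=-8, -3+6=3, -3+8=5
a = 2: 2+-5=-3, 2+6=8, 2+8=10
Collecting distinct sums: A + B = {-11, -9, -8, -3, 0, 2, 3, 4, 5, 8, 10}
|A + B| = 11

A + B = {-11, -9, -8, -3, 0, 2, 3, 4, 5, 8, 10}


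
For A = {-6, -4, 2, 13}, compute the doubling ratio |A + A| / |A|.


|A| = 4.
Compute A + A by enumerating all 16 pairs.
A + A = {-12, -10, -8, -4, -2, 4, 7, 9, 15, 26}, so |A + A| = 10.
K = |A + A| / |A| = 10/4 = 5/2 ≈ 2.5000.
Reference: AP of size 4 gives K = 7/4 ≈ 1.7500; a fully generic set of size 4 gives K ≈ 2.5000.

|A| = 4, |A + A| = 10, K = 10/4 = 5/2.


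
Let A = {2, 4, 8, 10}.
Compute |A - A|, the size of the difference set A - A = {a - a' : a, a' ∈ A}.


A - A = {a - a' : a, a' ∈ A}; |A| = 4.
Bounds: 2|A|-1 ≤ |A - A| ≤ |A|² - |A| + 1, i.e. 7 ≤ |A - A| ≤ 13.
Note: 0 ∈ A - A always (from a - a). The set is symmetric: if d ∈ A - A then -d ∈ A - A.
Enumerate nonzero differences d = a - a' with a > a' (then include -d):
Positive differences: {2, 4, 6, 8}
Full difference set: {0} ∪ (positive diffs) ∪ (negative diffs).
|A - A| = 1 + 2·4 = 9 (matches direct enumeration: 9).

|A - A| = 9


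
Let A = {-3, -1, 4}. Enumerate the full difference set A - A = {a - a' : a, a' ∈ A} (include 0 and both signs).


A - A = {a - a' : a, a' ∈ A}.
Compute a - a' for each ordered pair (a, a'):
a = -3: -3--3=0, -3--1=-2, -3-4=-7
a = -1: -1--3=2, -1--1=0, -1-4=-5
a = 4: 4--3=7, 4--1=5, 4-4=0
Collecting distinct values (and noting 0 appears from a-a):
A - A = {-7, -5, -2, 0, 2, 5, 7}
|A - A| = 7

A - A = {-7, -5, -2, 0, 2, 5, 7}


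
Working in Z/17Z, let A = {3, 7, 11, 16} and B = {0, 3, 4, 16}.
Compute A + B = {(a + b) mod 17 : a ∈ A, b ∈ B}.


Work in Z/17Z: reduce every sum a + b modulo 17.
Enumerate all 16 pairs:
a = 3: 3+0=3, 3+3=6, 3+4=7, 3+16=2
a = 7: 7+0=7, 7+3=10, 7+4=11, 7+16=6
a = 11: 11+0=11, 11+3=14, 11+4=15, 11+16=10
a = 16: 16+0=16, 16+3=2, 16+4=3, 16+16=15
Distinct residues collected: {2, 3, 6, 7, 10, 11, 14, 15, 16}
|A + B| = 9 (out of 17 total residues).

A + B = {2, 3, 6, 7, 10, 11, 14, 15, 16}


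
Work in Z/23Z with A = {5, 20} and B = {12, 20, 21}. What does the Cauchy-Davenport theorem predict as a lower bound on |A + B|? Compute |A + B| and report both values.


Cauchy-Davenport: |A + B| ≥ min(p, |A| + |B| - 1) for A, B nonempty in Z/pZ.
|A| = 2, |B| = 3, p = 23.
CD lower bound = min(23, 2 + 3 - 1) = min(23, 4) = 4.
Compute A + B mod 23 directly:
a = 5: 5+12=17, 5+20=2, 5+21=3
a = 20: 20+12=9, 20+20=17, 20+21=18
A + B = {2, 3, 9, 17, 18}, so |A + B| = 5.
Verify: 5 ≥ 4? Yes ✓.

CD lower bound = 4, actual |A + B| = 5.


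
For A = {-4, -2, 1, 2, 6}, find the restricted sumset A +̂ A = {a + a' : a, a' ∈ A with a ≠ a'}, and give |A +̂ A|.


Restricted sumset: A +̂ A = {a + a' : a ∈ A, a' ∈ A, a ≠ a'}.
Equivalently, take A + A and drop any sum 2a that is achievable ONLY as a + a for a ∈ A (i.e. sums representable only with equal summands).
Enumerate pairs (a, a') with a < a' (symmetric, so each unordered pair gives one sum; this covers all a ≠ a'):
  -4 + -2 = -6
  -4 + 1 = -3
  -4 + 2 = -2
  -4 + 6 = 2
  -2 + 1 = -1
  -2 + 2 = 0
  -2 + 6 = 4
  1 + 2 = 3
  1 + 6 = 7
  2 + 6 = 8
Collected distinct sums: {-6, -3, -2, -1, 0, 2, 3, 4, 7, 8}
|A +̂ A| = 10
(Reference bound: |A +̂ A| ≥ 2|A| - 3 for |A| ≥ 2, with |A| = 5 giving ≥ 7.)

|A +̂ A| = 10


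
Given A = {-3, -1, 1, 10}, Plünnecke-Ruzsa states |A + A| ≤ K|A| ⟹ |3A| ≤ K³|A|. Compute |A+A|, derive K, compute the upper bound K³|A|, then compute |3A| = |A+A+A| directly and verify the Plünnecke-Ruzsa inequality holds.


|A| = 4.
Step 1: Compute A + A by enumerating all 16 pairs.
A + A = {-6, -4, -2, 0, 2, 7, 9, 11, 20}, so |A + A| = 9.
Step 2: Doubling constant K = |A + A|/|A| = 9/4 = 9/4 ≈ 2.2500.
Step 3: Plünnecke-Ruzsa gives |3A| ≤ K³·|A| = (2.2500)³ · 4 ≈ 45.5625.
Step 4: Compute 3A = A + A + A directly by enumerating all triples (a,b,c) ∈ A³; |3A| = 16.
Step 5: Check 16 ≤ 45.5625? Yes ✓.

K = 9/4, Plünnecke-Ruzsa bound K³|A| ≈ 45.5625, |3A| = 16, inequality holds.


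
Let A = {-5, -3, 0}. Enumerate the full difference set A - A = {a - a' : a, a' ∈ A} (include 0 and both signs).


A - A = {a - a' : a, a' ∈ A}.
Compute a - a' for each ordered pair (a, a'):
a = -5: -5--5=0, -5--3=-2, -5-0=-5
a = -3: -3--5=2, -3--3=0, -3-0=-3
a = 0: 0--5=5, 0--3=3, 0-0=0
Collecting distinct values (and noting 0 appears from a-a):
A - A = {-5, -3, -2, 0, 2, 3, 5}
|A - A| = 7

A - A = {-5, -3, -2, 0, 2, 3, 5}


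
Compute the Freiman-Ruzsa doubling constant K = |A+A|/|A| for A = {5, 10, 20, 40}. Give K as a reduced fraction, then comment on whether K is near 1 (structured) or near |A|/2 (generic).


|A| = 4.
Compute A + A by enumerating all 16 pairs.
A + A = {10, 15, 20, 25, 30, 40, 45, 50, 60, 80}, so |A + A| = 10.
K = |A + A| / |A| = 10/4 = 5/2 ≈ 2.5000.
Reference: AP of size 4 gives K = 7/4 ≈ 1.7500; a fully generic set of size 4 gives K ≈ 2.5000.

|A| = 4, |A + A| = 10, K = 10/4 = 5/2.


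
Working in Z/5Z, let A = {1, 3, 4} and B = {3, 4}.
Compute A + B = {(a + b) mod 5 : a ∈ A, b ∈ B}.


Work in Z/5Z: reduce every sum a + b modulo 5.
Enumerate all 6 pairs:
a = 1: 1+3=4, 1+4=0
a = 3: 3+3=1, 3+4=2
a = 4: 4+3=2, 4+4=3
Distinct residues collected: {0, 1, 2, 3, 4}
|A + B| = 5 (out of 5 total residues).

A + B = {0, 1, 2, 3, 4}


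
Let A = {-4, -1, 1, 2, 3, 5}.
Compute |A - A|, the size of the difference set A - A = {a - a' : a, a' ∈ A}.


A - A = {a - a' : a, a' ∈ A}; |A| = 6.
Bounds: 2|A|-1 ≤ |A - A| ≤ |A|² - |A| + 1, i.e. 11 ≤ |A - A| ≤ 31.
Note: 0 ∈ A - A always (from a - a). The set is symmetric: if d ∈ A - A then -d ∈ A - A.
Enumerate nonzero differences d = a - a' with a > a' (then include -d):
Positive differences: {1, 2, 3, 4, 5, 6, 7, 9}
Full difference set: {0} ∪ (positive diffs) ∪ (negative diffs).
|A - A| = 1 + 2·8 = 17 (matches direct enumeration: 17).

|A - A| = 17


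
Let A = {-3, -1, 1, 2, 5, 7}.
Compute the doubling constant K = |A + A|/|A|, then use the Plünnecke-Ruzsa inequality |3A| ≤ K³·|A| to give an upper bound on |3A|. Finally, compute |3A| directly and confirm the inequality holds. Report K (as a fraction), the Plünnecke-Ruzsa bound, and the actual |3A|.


|A| = 6.
Step 1: Compute A + A by enumerating all 36 pairs.
A + A = {-6, -4, -2, -1, 0, 1, 2, 3, 4, 6, 7, 8, 9, 10, 12, 14}, so |A + A| = 16.
Step 2: Doubling constant K = |A + A|/|A| = 16/6 = 16/6 ≈ 2.6667.
Step 3: Plünnecke-Ruzsa gives |3A| ≤ K³·|A| = (2.6667)³ · 6 ≈ 113.7778.
Step 4: Compute 3A = A + A + A directly by enumerating all triples (a,b,c) ∈ A³; |3A| = 27.
Step 5: Check 27 ≤ 113.7778? Yes ✓.

K = 16/6, Plünnecke-Ruzsa bound K³|A| ≈ 113.7778, |3A| = 27, inequality holds.


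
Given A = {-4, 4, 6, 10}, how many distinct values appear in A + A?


A + A = {a + a' : a, a' ∈ A}; |A| = 4.
General bounds: 2|A| - 1 ≤ |A + A| ≤ |A|(|A|+1)/2, i.e. 7 ≤ |A + A| ≤ 10.
Lower bound 2|A|-1 is attained iff A is an arithmetic progression.
Enumerate sums a + a' for a ≤ a' (symmetric, so this suffices):
a = -4: -4+-4=-8, -4+4=0, -4+6=2, -4+10=6
a = 4: 4+4=8, 4+6=10, 4+10=14
a = 6: 6+6=12, 6+10=16
a = 10: 10+10=20
Distinct sums: {-8, 0, 2, 6, 8, 10, 12, 14, 16, 20}
|A + A| = 10

|A + A| = 10


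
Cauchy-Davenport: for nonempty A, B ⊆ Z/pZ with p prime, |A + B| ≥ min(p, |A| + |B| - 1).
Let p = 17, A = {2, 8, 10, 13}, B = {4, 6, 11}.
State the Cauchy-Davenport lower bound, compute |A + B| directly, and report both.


Cauchy-Davenport: |A + B| ≥ min(p, |A| + |B| - 1) for A, B nonempty in Z/pZ.
|A| = 4, |B| = 3, p = 17.
CD lower bound = min(17, 4 + 3 - 1) = min(17, 6) = 6.
Compute A + B mod 17 directly:
a = 2: 2+4=6, 2+6=8, 2+11=13
a = 8: 8+4=12, 8+6=14, 8+11=2
a = 10: 10+4=14, 10+6=16, 10+11=4
a = 13: 13+4=0, 13+6=2, 13+11=7
A + B = {0, 2, 4, 6, 7, 8, 12, 13, 14, 16}, so |A + B| = 10.
Verify: 10 ≥ 6? Yes ✓.

CD lower bound = 6, actual |A + B| = 10.


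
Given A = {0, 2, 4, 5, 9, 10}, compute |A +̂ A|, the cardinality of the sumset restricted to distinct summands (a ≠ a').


Restricted sumset: A +̂ A = {a + a' : a ∈ A, a' ∈ A, a ≠ a'}.
Equivalently, take A + A and drop any sum 2a that is achievable ONLY as a + a for a ∈ A (i.e. sums representable only with equal summands).
Enumerate pairs (a, a') with a < a' (symmetric, so each unordered pair gives one sum; this covers all a ≠ a'):
  0 + 2 = 2
  0 + 4 = 4
  0 + 5 = 5
  0 + 9 = 9
  0 + 10 = 10
  2 + 4 = 6
  2 + 5 = 7
  2 + 9 = 11
  2 + 10 = 12
  4 + 5 = 9
  4 + 9 = 13
  4 + 10 = 14
  5 + 9 = 14
  5 + 10 = 15
  9 + 10 = 19
Collected distinct sums: {2, 4, 5, 6, 7, 9, 10, 11, 12, 13, 14, 15, 19}
|A +̂ A| = 13
(Reference bound: |A +̂ A| ≥ 2|A| - 3 for |A| ≥ 2, with |A| = 6 giving ≥ 9.)

|A +̂ A| = 13
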